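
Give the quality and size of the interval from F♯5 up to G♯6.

major ninth

F to G spans two letter names (F-G), plus an octave, so the interval is some kind of ninth.
The major ninth spans 14 semitones, and F#5 to G#6 is exactly 14 semitones — so this is a major ninth.
(Equivalently, a compound major second: a major second plus an octave.)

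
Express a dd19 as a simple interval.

dd5

Each octave removed subtracts seven from the number: 19 − 14 = 5.
So a doubly diminished nineteenth is 2 octaves plus a doubly diminished fifth. The quality is unchanged.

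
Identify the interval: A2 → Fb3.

A to F spans six letter names (A-B-C-D-E-F) — that makes it a sixth of some quality.
A2 to Fb3 spans 7 semitones — two semitones narrower than the major sixth (9) — giving a diminished sixth.

d6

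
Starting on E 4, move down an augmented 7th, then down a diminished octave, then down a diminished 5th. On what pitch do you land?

E4 down an augmented seventh → Fb3 (12 semitones).
Down a diminished octave from Fb3: F2 (11 semitones down).
Down a diminished fifth from F2: B1 (6 semitones down).

B 1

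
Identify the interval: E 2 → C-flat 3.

E to C spans six letter names (E-F-G-A-B-C): a sixth.
The major sixth is 9 semitones; here we have 7, two semitones narrower: diminished.

diminished 6th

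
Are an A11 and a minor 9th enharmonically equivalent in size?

No

An augmented eleventh spans 18 semitones; a minor ninth spans 13 semitones. They differ by 5.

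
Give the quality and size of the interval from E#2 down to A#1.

Descending from E#2 to A#1 is the same interval as ascending A#1 to E#2.
A to E spans five letter names (A-B-C-D-E) — that makes it a fifth of some quality.
The perfect fifth spans 7 semitones, and A#1 to E#2 is exactly 7 semitones — so this is a perfect fifth.

perfect fifth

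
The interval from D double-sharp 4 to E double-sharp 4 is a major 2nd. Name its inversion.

Inverted interval numbers add to nine, so a second pairs with a seventh (2 + 7 = 9).
Quality inverts too: major becomes minor. That makes the inversion a minor seventh.

minor seventh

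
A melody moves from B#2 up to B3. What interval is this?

d8

B to B is the same letter name, plus an octave, so the interval is some kind of octave.
A perfect octave would be 12 semitones; B#2 to B3 is 11, one semitone narrower, so the interval is diminished.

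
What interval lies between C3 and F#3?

C to F spans four letter names (C-D-E-F): a fourth.
C3 to F#3 spans 6 semitones — one semitone wider than the perfect fourth (5) — giving an augmented fourth.

augmented fourth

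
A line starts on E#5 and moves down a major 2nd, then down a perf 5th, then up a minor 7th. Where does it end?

F#5

E#5 down a major second → D#5 (2 semitones).
A perfect fifth down from D#5 is G#4.
A minor seventh up from G#4 is F#5.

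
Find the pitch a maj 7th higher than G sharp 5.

F double-sharp 6

The seventh takes the letter from G up to F.
A major seventh spans 11 semitones, so from G#5 the target pitch is F##6.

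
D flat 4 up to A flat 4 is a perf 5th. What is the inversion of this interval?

P4

Interval numbers invert to sum to nine: 5 + 4 = 9, so a fifth inverts to a fourth.
Quality inverts too: perfect stays perfect. That makes the inversion a perfect fourth.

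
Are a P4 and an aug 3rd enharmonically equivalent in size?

Yes

Both span 5 semitones: a perfect fourth and an augmented third are the same chromatic distance.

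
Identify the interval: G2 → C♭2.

Descending from G2 to Cb2 is the same interval as ascending Cb2 to G2.
C to G spans five letter names (C-D-E-F-G), so the interval is some kind of fifth.
The perfect fifth is 7 semitones; here we have 8, one semitone wider: augmented.

A5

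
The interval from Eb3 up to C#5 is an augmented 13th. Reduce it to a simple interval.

Each octave removed subtracts seven from the number: 13 − 7 = 6.
Quality carries through unchanged, so the simple form is an augmented sixth.

augmented 6th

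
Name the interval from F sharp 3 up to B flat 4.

diminished eleventh

F to B spans four letter names (F-G-A-B), plus an octave — that makes it an eleventh of some quality.
A perfect eleventh would be 17 semitones; F#3 to Bb4 is 16, one semitone narrower, so the interval is diminished.
(Equivalently, a compound diminished fourth: a diminished fourth plus an octave.)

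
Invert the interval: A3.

diminished sixth

Interval numbers invert to sum to nine: 3 + 6 = 9, so a third inverts to a sixth.
Quality inverts too: augmented becomes diminished. That makes the inversion a diminished sixth.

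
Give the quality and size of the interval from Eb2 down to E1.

Descending from Eb2 to E1 is the same interval as ascending E1 to Eb2.
E to E is the same letter name, plus an octave, so the interval is some kind of octave.
A perfect octave would be 12 semitones; E1 to Eb2 is 11, one semitone narrower, so the interval is diminished.

diminished 8th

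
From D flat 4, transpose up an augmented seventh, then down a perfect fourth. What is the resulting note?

G sharp 4

An augmented seventh up from Db4 is C#5.
C#5 down a perfect fourth → G#4 (5 semitones).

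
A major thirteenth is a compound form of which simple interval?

major sixth

Subtracting seven from the interval number removes an octave: 13 − 7 = 6.
That makes a major thirteenth a compound major sixth — an octave plus a major sixth.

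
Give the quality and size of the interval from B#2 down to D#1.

major thirteenth

Descending from B#2 to D#1 is the same interval as ascending D#1 to B#2.
D to B spans six letter names (D-E-F-G-A-B), plus an octave, so the interval is some kind of thirteenth.
Counting semitones, D#1→B#2 is 21, which is the major thirteenth.
(Equivalently, a compound major sixth: a major sixth plus an octave.)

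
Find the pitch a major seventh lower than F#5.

G4

Seven letter names down from F: G.
Moving 11 semitones down from F#5 (the size of a major seventh) reaches G4.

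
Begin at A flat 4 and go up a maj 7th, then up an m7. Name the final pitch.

F 6

A major seventh up from Ab4 is G5.
A minor seventh up from G5 is F6.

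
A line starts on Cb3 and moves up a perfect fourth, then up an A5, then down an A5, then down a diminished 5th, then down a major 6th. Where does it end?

Up a perfect fourth from Cb3: Fb3 (5 semitones up).
Fb3 up an augmented fifth → C4 (8 semitones).
Down an augmented fifth from C4: Fb3 (8 semitones down).
Fb3 down a diminished fifth → Bb2 (6 semitones).
Bb2 down a major sixth → Db2 (9 semitones).

Db2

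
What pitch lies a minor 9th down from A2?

The ninth's letter: A down two letter names plus an octave → G.
A minor ninth spans 13 semitones, so from A2 the target pitch is G#1.

G#1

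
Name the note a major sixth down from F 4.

A flat 3

Six letter names down from F: A.
A major sixth spans 9 semitones, so from F4 the target pitch is Ab3.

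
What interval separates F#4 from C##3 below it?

diminished 11th

Descending from F#4 to C##3 is the same interval as ascending C##3 to F#4.
C to F spans four letter names (C-D-E-F), plus an octave: an eleventh.
C##3 to F#4 spans 16 semitones — one semitone narrower than the perfect eleventh (17) — giving a diminished eleventh.
(Equivalently, a compound diminished fourth: a diminished fourth plus an octave.)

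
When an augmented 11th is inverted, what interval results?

First reduce the compound augmented eleventh to its simple form, an augmented fourth.
The rule of nine gives the new number: 9 − 4 = 5, so a fourth becomes a fifth.
And augmented becomes diminished under inversion, so we get a diminished fifth.

diminished 5th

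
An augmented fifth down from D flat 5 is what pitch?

Five letter names down from D: G.
An augmented fifth spans 8 semitones, so from Db5 the target pitch is Gbb4.

G double-flat 4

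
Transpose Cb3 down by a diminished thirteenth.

E1

Six letters down from C (plus an octave) reaches E.
A diminished thirteenth spans 19 semitones, so from Cb3 the target pitch is E1.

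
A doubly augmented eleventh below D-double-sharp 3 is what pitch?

A 1

The eleventh's letter: D down four letter names plus an octave → A.
A doubly augmented eleventh spans 19 semitones, so from D##3 the target pitch is A1.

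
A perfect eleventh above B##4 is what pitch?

The eleventh's letter: B up four letter names plus an octave → E.
Moving 17 semitones up from B##4 (the size of a perfect eleventh) reaches E##6.

E##6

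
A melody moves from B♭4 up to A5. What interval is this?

B to A spans seven letter names (B-C-D-E-F-G-A), so the interval is some kind of seventh.
Bb4 to A5 is 11 semitones, matching the major seventh exactly, so the quality is major.

major seventh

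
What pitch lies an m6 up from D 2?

B-flat 2

The sixth takes the letter from D up to B.
A minor sixth is 8 semitones; 8 semitones up from D2 gives Bb2.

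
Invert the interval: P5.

perfect fourth

Inverted interval numbers add to nine, so a fifth pairs with a fourth (5 + 4 = 9).
The quality also flips — perfect stays perfect — giving a perfect fourth.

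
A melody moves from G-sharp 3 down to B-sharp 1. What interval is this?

Descending from G#3 to B#1 is the same interval as ascending B#1 to G#3.
B to G spans six letter names (B-C-D-E-F-G), plus an octave, so the interval is some kind of thirteenth.
A major thirteenth would be 21 semitones, but B#1 to G#3 is 20 — one semitone narrower, making it a minor thirteenth.
(Equivalently, a compound minor sixth: a minor sixth plus an octave.)

minor thirteenth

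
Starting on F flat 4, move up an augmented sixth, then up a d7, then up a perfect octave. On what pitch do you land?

C flat 7

Up an augmented sixth from Fb4: D5 (10 semitones up).
D5 up a diminished seventh → Cb6 (9 semitones).
Cb6 up a perfect octave → Cb7 (12 semitones).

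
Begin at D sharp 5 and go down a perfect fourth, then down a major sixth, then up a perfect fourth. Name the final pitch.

F sharp 4

Down a perfect fourth from D#5: A#4 (5 semitones down).
A major sixth down from A#4 is C#4.
C#4 up a perfect fourth → F#4 (5 semitones).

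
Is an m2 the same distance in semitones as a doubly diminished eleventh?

A minor second is 1 semitone but a doubly diminished eleventh is 15 semitones — different sizes.

No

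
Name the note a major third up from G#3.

B#3

Counting three letter names up from G lands on B.
A major third spans 4 semitones, so from G#3 the target pitch is B#3.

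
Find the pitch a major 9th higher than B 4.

The ninth's letter: B up two letter names plus an octave → C.
Moving 14 semitones up from B4 (the size of a major ninth) reaches C#6.

C-sharp 6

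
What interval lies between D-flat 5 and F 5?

D to F spans three letter names (D-E-F) — that makes it a third of some quality.
The major third spans 4 semitones, and Db5 to F5 is exactly 4 semitones — so this is a major third.

major third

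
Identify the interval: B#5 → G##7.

B to G spans six letter names (B-C-D-E-F-G), plus an octave — that makes it a thirteenth of some quality.
B#5 to G##7 is 21 semitones, matching the major thirteenth exactly, so the quality is major.
(Equivalently, a compound major sixth: a major sixth plus an octave.)

M13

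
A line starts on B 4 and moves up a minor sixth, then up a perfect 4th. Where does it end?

C 6

B4 up a minor sixth → G5 (8 semitones).
A perfect fourth up from G5 is C6.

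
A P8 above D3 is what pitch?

D4

An octave keeps the letter name D, an octave up from D.
Moving 12 semitones up from D3 (the size of a perfect octave) reaches D4.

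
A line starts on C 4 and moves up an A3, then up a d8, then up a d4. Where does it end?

A flat 5

An augmented third up from C4 is E#4.
A diminished octave up from E#4 is E5.
A diminished fourth up from E5 is Ab5.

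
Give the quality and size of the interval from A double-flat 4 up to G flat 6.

A to G spans seven letter names (A-B-C-D-E-F-G), plus an octave, so the interval is some kind of fourteenth.
Abb4 to Gb6 is 23 semitones, matching the major fourteenth exactly, so the quality is major.
(Equivalently, a compound major seventh: a major seventh plus an octave.)

major 14th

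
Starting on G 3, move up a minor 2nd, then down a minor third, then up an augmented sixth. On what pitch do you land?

A minor second up from G3 is Ab3.
Ab3 down a minor third → F3 (3 semitones).
An augmented sixth up from F3 is D#4.

D sharp 4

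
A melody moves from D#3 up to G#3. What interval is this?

perfect fourth

D to G spans four letter names (D-E-F-G) — that makes it a fourth of some quality.
Counting semitones, D#3→G#3 is 5, which is the perfect fourth.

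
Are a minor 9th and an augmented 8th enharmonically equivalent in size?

Both span 13 semitones: a minor ninth and an augmented octave are the same chromatic distance.

Yes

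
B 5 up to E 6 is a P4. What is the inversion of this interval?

perfect fifth

Interval numbers invert to sum to nine: 4 + 5 = 9, so a fourth inverts to a fifth.
The quality also flips — perfect stays perfect — giving a perfect fifth.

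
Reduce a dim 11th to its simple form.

Take out an octave (7 from the number): 11 − 7 = 4.
That makes a diminished eleventh a compound diminished fourth — an octave plus a diminished fourth.

diminished fourth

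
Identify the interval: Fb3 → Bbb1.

Descending from Fb3 to Bbb1 is the same interval as ascending Bbb1 to Fb3.
B to F spans five letter names (B-C-D-E-F), plus an octave, so the interval is some kind of twelfth.
Bbb1 to Fb3 is 19 semitones, matching the perfect twelfth exactly, so the quality is perfect.
(Equivalently, a compound perfect fifth: a perfect fifth plus an octave.)

P12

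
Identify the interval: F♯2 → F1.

Descending from F#2 to F1 is the same interval as ascending F1 to F#2.
F to F is the same letter name, plus an octave: an octave.
A perfect octave would be 12 semitones; F1 to F#2 is 13, one semitone wider, so the interval is augmented.

augmented octave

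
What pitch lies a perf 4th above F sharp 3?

Four letter names up from F: B.
Moving 5 semitones up from F#3 (the size of a perfect fourth) reaches B3.

B 3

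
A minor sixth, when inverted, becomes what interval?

Inverted interval numbers add to nine, so a sixth pairs with a third (6 + 3 = 9).
And minor becomes major under inversion, so we get a major third.

major third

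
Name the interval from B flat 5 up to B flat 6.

perfect octave

B to B is the same letter name, plus an octave — that makes it an octave of some quality.
Counting semitones, Bb5→Bb6 is 12, which is the perfect octave.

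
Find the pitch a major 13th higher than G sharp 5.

E sharp 7

Counting six letter names plus an octave up from G lands on E.
A major thirteenth spans 21 semitones, so from G#5 the target pitch is E#7.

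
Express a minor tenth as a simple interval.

m3

Take out an octave (7 from the number): 10 − 7 = 3.
Quality carries through unchanged, so the simple form is a minor third.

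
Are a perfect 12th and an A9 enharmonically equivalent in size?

No

A perfect twelfth is 19 semitones but an augmented ninth is 15 semitones — different sizes.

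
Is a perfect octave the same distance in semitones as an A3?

No

A perfect octave is 12 semitones but an augmented third is 5 semitones — different sizes.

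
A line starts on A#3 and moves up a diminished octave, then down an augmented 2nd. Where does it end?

Gb4

A diminished octave up from A#3 is A4.
A4 down an augmented second → Gb4 (3 semitones).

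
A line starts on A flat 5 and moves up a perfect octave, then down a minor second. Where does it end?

G 6

A perfect octave up from Ab5 is Ab6.
Ab6 down a minor second → G6 (1 semitone).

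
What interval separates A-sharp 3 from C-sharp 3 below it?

Descending from A#3 to C#3 is the same interval as ascending C#3 to A#3.
C to A spans six letter names (C-D-E-F-G-A), so the interval is some kind of sixth.
C#3 to A#3 is 9 semitones, matching the major sixth exactly, so the quality is major.

major 6th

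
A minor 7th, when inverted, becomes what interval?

Interval numbers invert to sum to nine: 7 + 2 = 9, so a seventh inverts to a second.
Quality inverts too: minor becomes major. That makes the inversion a major second.

major 2nd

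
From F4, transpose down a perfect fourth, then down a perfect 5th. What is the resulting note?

F3

F4 down a perfect fourth → C4 (5 semitones).
C4 down a perfect fifth → F3 (7 semitones).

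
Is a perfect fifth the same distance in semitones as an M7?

No

A perfect fifth is 7 semitones but a major seventh is 11 semitones — different sizes.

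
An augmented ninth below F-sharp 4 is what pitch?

E-flat 3

The ninth's letter: F down two letter names plus an octave → E.
An augmented ninth spans 15 semitones, so from F#4 the target pitch is Eb3.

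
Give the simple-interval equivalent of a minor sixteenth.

Subtracting seven from the interval number removes an octave: 16 − 14 = 2.
Quality carries through unchanged, so the simple form is a minor second.

minor 2nd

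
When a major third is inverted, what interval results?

The rule of nine gives the new number: 9 − 3 = 6, so a third becomes a sixth.
The quality also flips — major becomes minor — giving a minor sixth.

minor 6th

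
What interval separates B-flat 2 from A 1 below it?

Descending from Bb2 to A1 is the same interval as ascending A1 to Bb2.
A to B spans two letter names (A-B), plus an octave, so the interval is some kind of ninth.
A1 to Bb2 is 13 semitones, a half step short of the major ninth (14), so this is minor.
(Equivalently, a compound minor second: a minor second plus an octave.)

minor 9th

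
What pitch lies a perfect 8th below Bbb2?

The letter stays B (same as the start), shifted an octave down.
Moving 12 semitones down from Bbb2 (the size of a perfect octave) reaches Bbb1.

Bbb1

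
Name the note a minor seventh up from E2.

Counting seven letter names up from E lands on D.
A minor seventh spans 10 semitones, so from E2 the target pitch is D3.

D3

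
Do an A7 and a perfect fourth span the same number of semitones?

An augmented seventh is 12 semitones but a perfect fourth is 5 semitones — different sizes.

No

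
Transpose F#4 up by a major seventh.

Seven letter names up from F: E.
A major seventh is 11 semitones; 11 semitones up from F#4 gives E#5.

E#5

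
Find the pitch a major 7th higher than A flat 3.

G 4

Counting seven letter names up from A lands on G.
A major seventh spans 11 semitones, so from Ab3 the target pitch is G4.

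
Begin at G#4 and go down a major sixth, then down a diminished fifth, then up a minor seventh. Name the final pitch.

A major sixth down from G#4 is B3.
A diminished fifth down from B3 is E#3.
A minor seventh up from E#3 is D#4.

D#4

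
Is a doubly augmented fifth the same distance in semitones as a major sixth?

Both span 9 semitones: a doubly augmented fifth and a major sixth are the same chromatic distance.

Yes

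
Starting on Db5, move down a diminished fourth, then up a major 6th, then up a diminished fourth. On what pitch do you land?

Bb5

Down a diminished fourth from Db5: A4 (4 semitones down).
A major sixth up from A4 is F#5.
F#5 up a diminished fourth → Bb5 (4 semitones).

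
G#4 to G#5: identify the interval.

perfect octave

G to G is the same letter name, plus an octave — that makes it an octave of some quality.
The perfect octave spans 12 semitones, and G#4 to G#5 is exactly 12 semitones — so this is a perfect octave.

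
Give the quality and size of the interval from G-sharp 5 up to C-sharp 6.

perfect fourth

G to C spans four letter names (G-A-B-C): a fourth.
G#5 to C#6 is 5 semitones, matching the perfect fourth exactly, so the quality is perfect.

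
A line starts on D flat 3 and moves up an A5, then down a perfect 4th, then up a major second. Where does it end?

F sharp 3

An augmented fifth up from Db3 is A3.
A perfect fourth down from A3 is E3.
A major second up from E3 is F#3.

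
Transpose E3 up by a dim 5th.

Bb3

Counting five letter names up from E lands on B.
A diminished fifth is 6 semitones; 6 semitones up from E3 gives Bb3.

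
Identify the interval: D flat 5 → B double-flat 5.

m6

D to B spans six letter names (D-E-F-G-A-B), so the interval is some kind of sixth.
Db5 to Bbb5 is 8 semitones, a half step short of the major sixth (9), so this is minor.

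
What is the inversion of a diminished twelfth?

First reduce the compound diminished twelfth to its simple form, a diminished fifth.
Inverted interval numbers add to nine, so a fifth pairs with a fourth (5 + 4 = 9).
The quality also flips — diminished becomes augmented — giving an augmented fourth.

A4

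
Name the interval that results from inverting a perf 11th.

perfect 5th

First reduce the compound perfect eleventh to its simple form, a perfect fourth.
Interval numbers invert to sum to nine: 4 + 5 = 9, so a fourth inverts to a fifth.
And perfect stays perfect under inversion, so we get a perfect fifth.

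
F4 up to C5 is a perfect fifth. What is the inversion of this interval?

Interval numbers invert to sum to nine: 5 + 4 = 9, so a fifth inverts to a fourth.
And perfect stays perfect under inversion, so we get a perfect fourth.

P4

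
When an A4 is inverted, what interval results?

Interval numbers invert to sum to nine: 4 + 5 = 9, so a fourth inverts to a fifth.
And augmented becomes diminished under inversion, so we get a diminished fifth.

diminished 5th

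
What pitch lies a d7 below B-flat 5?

C-sharp 5

The seventh takes the letter from B down to C.
A diminished seventh spans 9 semitones, so from Bb5 the target pitch is C#5.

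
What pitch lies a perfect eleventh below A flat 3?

E flat 2

Four letters down from A (plus an octave) reaches E.
Moving 17 semitones down from Ab3 (the size of a perfect eleventh) reaches Eb2.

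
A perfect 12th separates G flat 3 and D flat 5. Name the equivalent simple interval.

Subtracting seven from the interval number removes an octave: 12 − 7 = 5.
Quality carries through unchanged, so the simple form is a perfect fifth.

perfect 5th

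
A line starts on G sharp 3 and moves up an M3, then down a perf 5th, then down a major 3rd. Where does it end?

C sharp 3

Up a major third from G#3: B#3 (4 semitones up).
A perfect fifth down from B#3 is E#3.
E#3 down a major third → C#3 (4 semitones).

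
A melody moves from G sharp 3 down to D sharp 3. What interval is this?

perfect 4th

Descending from G#3 to D#3 is the same interval as ascending D#3 to G#3.
D to G spans four letter names (D-E-F-G): a fourth.
Counting semitones, D#3→G#3 is 5, which is the perfect fourth.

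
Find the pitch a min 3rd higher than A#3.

Counting three letter names up from A lands on C.
A minor third is 3 semitones; 3 semitones up from A#3 gives C#4.

C#4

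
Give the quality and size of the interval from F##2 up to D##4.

F to D spans six letter names (F-G-A-B-C-D), plus an octave — that makes it a thirteenth of some quality.
The major thirteenth spans 21 semitones, and F##2 to D##4 is exactly 21 semitones — so this is a major thirteenth.
(Equivalently, a compound major sixth: a major sixth plus an octave.)

major thirteenth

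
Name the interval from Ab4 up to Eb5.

P5

A to E spans five letter names (A-B-C-D-E): a fifth.
Counting semitones, Ab4→Eb5 is 7, which is the perfect fifth.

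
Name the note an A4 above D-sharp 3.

G-double-sharp 3

The fourth takes the letter from D up to G.
An augmented fourth spans 6 semitones, so from D#3 the target pitch is G##3.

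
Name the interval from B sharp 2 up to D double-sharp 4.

major tenth

B to D spans three letter names (B-C-D), plus an octave, so the interval is some kind of tenth.
Counting semitones, B#2→D##4 is 16, which is the major tenth.
(Equivalently, a compound major third: a major third plus an octave.)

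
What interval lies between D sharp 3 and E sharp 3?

D to E spans two letter names (D-E), so the interval is some kind of second.
Counting semitones, D#3→E#3 is 2, which is the major second.

M2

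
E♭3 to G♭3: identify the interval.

minor third

E to G spans three letter names (E-F-G) — that makes it a third of some quality.
Eb3 to Gb3 is 3 semitones, a half step short of the major third (4), so this is minor.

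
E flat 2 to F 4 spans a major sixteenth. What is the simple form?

Take out 2 octaves (14 from the number): 16 − 14 = 2.
That makes a major sixteenth a compound major second — 2 octaves plus a major second.

major 2nd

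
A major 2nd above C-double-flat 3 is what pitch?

D-double-flat 3

Counting two letter names up from C lands on D.
A major second spans 2 semitones, so from Cbb3 the target pitch is Dbb3.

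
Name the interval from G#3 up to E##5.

augmented thirteenth

G to E spans six letter names (G-A-B-C-D-E), plus an octave — that makes it a thirteenth of some quality.
The major thirteenth is 21 semitones; here we have 22, one semitone wider: augmented.
(Equivalently, a compound augmented sixth: an augmented sixth plus an octave.)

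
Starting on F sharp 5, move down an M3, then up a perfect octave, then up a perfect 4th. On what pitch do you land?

G 6

Down a major third from F#5: D5 (4 semitones down).
D5 up a perfect octave → D6 (12 semitones).
Up a perfect fourth from D6: G6 (5 semitones up).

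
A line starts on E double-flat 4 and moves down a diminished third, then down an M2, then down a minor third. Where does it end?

G 3

A diminished third down from Ebb4 is C4.
C4 down a major second → Bb3 (2 semitones).
A minor third down from Bb3 is G3.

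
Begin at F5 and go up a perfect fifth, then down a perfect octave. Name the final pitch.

Up a perfect fifth from F5: C6 (7 semitones up).
C6 down a perfect octave → C5 (12 semitones).

C5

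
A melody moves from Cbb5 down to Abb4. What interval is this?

Descending from Cbb5 to Abb4 is the same interval as ascending Abb4 to Cbb5.
A to C spans three letter names (A-B-C), so the interval is some kind of third.
Abb4 to Cbb5 is 3 semitones, a half step short of the major third (4), so this is minor.

minor third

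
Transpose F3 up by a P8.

The letter stays F (same as the start), shifted an octave up.
Moving 12 semitones up from F3 (the size of a perfect octave) reaches F4.

F4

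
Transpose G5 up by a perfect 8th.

G6

The letter stays G (same as the start), shifted an octave up.
A perfect octave is 12 semitones; 12 semitones up from G5 gives G6.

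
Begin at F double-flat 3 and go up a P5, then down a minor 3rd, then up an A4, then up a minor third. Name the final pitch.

F flat 4

A perfect fifth up from Fbb3 is Cbb4.
Cbb4 down a minor third → Abb3 (3 semitones).
An augmented fourth up from Abb3 is Db4.
A minor third up from Db4 is Fb4.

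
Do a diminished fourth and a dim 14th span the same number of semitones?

No

A diminished fourth is 4 semitones but a diminished fourteenth is 21 semitones — different sizes.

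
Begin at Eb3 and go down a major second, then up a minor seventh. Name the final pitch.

Eb3 down a major second → Db3 (2 semitones).
Up a minor seventh from Db3: Cb4 (10 semitones up).

Cb4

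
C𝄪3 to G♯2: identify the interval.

augmented fourth

Descending from C##3 to G#2 is the same interval as ascending G#2 to C##3.
G to C spans four letter names (G-A-B-C), so the interval is some kind of fourth.
The perfect fourth is 5 semitones; here we have 6, one semitone wider: augmented.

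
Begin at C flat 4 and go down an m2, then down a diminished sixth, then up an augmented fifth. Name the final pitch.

A double-sharp 3

A minor second down from Cb4 is Bb3.
Down a diminished sixth from Bb3: D#3 (7 semitones down).
Up an augmented fifth from D#3: A##3 (8 semitones up).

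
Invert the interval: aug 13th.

First reduce the compound augmented thirteenth to its simple form, an augmented sixth.
Interval numbers invert to sum to nine: 6 + 3 = 9, so a sixth inverts to a third.
And augmented becomes diminished under inversion, so we get a diminished third.

diminished third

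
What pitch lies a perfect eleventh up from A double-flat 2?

D double-flat 4

Four letters up from A (plus an octave) reaches D.
Moving 17 semitones up from Abb2 (the size of a perfect eleventh) reaches Dbb4.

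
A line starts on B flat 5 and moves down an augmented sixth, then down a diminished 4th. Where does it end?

An augmented sixth down from Bb5 is Dbb5.
A diminished fourth down from Dbb5 is Ab4.

A flat 4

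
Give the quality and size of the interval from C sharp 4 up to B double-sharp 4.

C to B spans seven letter names (C-D-E-F-G-A-B), so the interval is some kind of seventh.
C#4 to B##4 spans 12 semitones — one semitone wider than the major seventh (11) — giving an augmented seventh.

augmented 7th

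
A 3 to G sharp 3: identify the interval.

Descending from A3 to G#3 is the same interval as ascending G#3 to A3.
G to A spans two letter names (G-A): a second.
At 1 semitone, G#3→A3 falls one short of a major second: minor.

minor 2nd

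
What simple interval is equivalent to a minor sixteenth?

Each octave removed subtracts seven from the number: 16 − 14 = 2.
So a minor sixteenth is 2 octaves plus a minor second. The quality is unchanged.

minor second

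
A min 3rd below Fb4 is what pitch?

Db4

Counting three letter names down from F lands on D.
A minor third spans 3 semitones, so from Fb4 the target pitch is Db4.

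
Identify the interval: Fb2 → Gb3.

F to G spans two letter names (F-G), plus an octave: a ninth.
The major ninth spans 14 semitones, and Fb2 to Gb3 is exactly 14 semitones — so this is a major ninth.
(Equivalently, a compound major second: a major second plus an octave.)

M9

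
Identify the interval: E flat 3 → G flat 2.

Descending from Eb3 to Gb2 is the same interval as ascending Gb2 to Eb3.
G to E spans six letter names (G-A-B-C-D-E), so the interval is some kind of sixth.
Gb2 to Eb3 is 9 semitones, matching the major sixth exactly, so the quality is major.

major sixth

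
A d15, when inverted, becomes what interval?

augmented unison

First reduce the compound diminished fifteenth to its simple form, a diminished octave.
Inverted interval numbers add to nine, so an octave pairs with a unison (8 + 1 = 9).
The quality also flips — diminished becomes augmented — giving an augmented unison.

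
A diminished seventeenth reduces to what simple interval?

diminished 3rd

Take out 2 octaves (14 from the number): 17 − 14 = 3.
That makes a diminished seventeenth a compound diminished third — 2 octaves plus a diminished third.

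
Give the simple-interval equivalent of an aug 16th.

augmented second

Subtracting seven from the interval number removes an octave: 16 − 14 = 2.
Quality carries through unchanged, so the simple form is an augmented second.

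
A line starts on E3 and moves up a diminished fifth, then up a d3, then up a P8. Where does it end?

E3 up a diminished fifth → Bb3 (6 semitones).
Bb3 up a diminished third → Dbb4 (2 semitones).
Dbb4 up a perfect octave → Dbb5 (12 semitones).

Dbb5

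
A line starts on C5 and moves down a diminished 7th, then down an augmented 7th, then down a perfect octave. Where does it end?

Eb2

Down a diminished seventh from C5: D#4 (9 semitones down).
An augmented seventh down from D#4 is Eb3.
A perfect octave down from Eb3 is Eb2.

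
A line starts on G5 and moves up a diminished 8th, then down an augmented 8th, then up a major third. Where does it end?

A diminished octave up from G5 is Gb6.
Down an augmented octave from Gb6: Gbb5 (13 semitones down).
Up a major third from Gbb5: Bbb5 (4 semitones up).

Bbb5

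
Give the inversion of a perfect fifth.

P4

Interval numbers invert to sum to nine: 5 + 4 = 9, so a fifth inverts to a fourth.
And perfect stays perfect under inversion, so we get a perfect fourth.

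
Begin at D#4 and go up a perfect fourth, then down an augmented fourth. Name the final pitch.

D4

D#4 up a perfect fourth → G#4 (5 semitones).
Down an augmented fourth from G#4: D4 (6 semitones down).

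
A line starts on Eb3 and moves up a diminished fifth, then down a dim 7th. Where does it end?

Up a diminished fifth from Eb3: Bbb3 (6 semitones up).
A diminished seventh down from Bbb3 is C3.

C3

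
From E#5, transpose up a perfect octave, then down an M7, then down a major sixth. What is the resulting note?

A4

Up a perfect octave from E#5: E#6 (12 semitones up).
A major seventh down from E#6 is F#5.
A major sixth down from F#5 is A4.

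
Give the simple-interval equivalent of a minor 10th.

m3

Take out an octave (7 from the number): 10 − 7 = 3.
So a minor tenth is an octave plus a minor third. The quality is unchanged.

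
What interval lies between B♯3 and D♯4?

m3

B to D spans three letter names (B-C-D): a third.
A major third would be 4 semitones, but B#3 to D#4 is 3 — one semitone narrower, making it a minor third.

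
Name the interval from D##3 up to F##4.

D to F spans three letter names (D-E-F), plus an octave, so the interval is some kind of tenth.
At 15 semitones, D##3→F##4 falls one short of a major tenth: minor.
(Equivalently, a compound minor third: a minor third plus an octave.)

m10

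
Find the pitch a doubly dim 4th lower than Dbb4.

Four letter names down from D: A.
A doubly diminished fourth is 3 semitones; 3 semitones down from Dbb4 gives A3.

A3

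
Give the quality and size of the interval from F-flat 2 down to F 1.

Descending from Fb2 to F1 is the same interval as ascending F1 to Fb2.
F to F is the same letter name, plus an octave — that makes it an octave of some quality.
The perfect octave is 12 semitones; here we have 11, one semitone narrower: diminished.

diminished octave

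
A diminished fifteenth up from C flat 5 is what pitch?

C double-flat 7

The letter stays C (same as the start), shifted two octaves up.
A diminished fifteenth is 23 semitones; 23 semitones up from Cb5 gives Cbb7.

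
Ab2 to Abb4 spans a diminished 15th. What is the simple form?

Take out an octave (7 from the number): 15 − 7 = 8.
So a diminished fifteenth is an octave plus a diminished octave. The quality is unchanged.

diminished octave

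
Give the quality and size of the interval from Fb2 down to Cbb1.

augmented 11th

Descending from Fb2 to Cbb1 is the same interval as ascending Cbb1 to Fb2.
C to F spans four letter names (C-D-E-F), plus an octave — that makes it an eleventh of some quality.
A perfect eleventh would be 17 semitones; Cbb1 to Fb2 is 18, one semitone wider, so the interval is augmented.
(Equivalently, a compound augmented fourth: an augmented fourth plus an octave.)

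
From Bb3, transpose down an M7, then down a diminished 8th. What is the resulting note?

Bb3 down a major seventh → Cb3 (11 semitones).
Cb3 down a diminished octave → C2 (11 semitones).

C2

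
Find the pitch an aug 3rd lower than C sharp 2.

A flat 1

Three letter names down from C: A.
An augmented third is 5 semitones; 5 semitones down from C#2 gives Ab1.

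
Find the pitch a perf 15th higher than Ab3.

Ab5

The letter stays A (same as the start), shifted two octaves up.
A perfect fifteenth spans 24 semitones, so from Ab3 the target pitch is Ab5.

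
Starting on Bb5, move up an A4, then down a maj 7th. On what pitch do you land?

An augmented fourth up from Bb5 is E6.
E6 down a major seventh → F5 (11 semitones).

F5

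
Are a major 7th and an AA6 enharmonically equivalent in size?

A major seventh spans 11 semitones, and a doubly augmented sixth also spans 11 semitones — they're enharmonic.

Yes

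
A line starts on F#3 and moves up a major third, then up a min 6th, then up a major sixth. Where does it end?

Up a major third from F#3: A#3 (4 semitones up).
A minor sixth up from A#3 is F#4.
F#4 up a major sixth → D#5 (9 semitones).

D#5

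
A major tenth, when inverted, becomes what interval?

First reduce the compound major tenth to its simple form, a major third.
Inverted interval numbers add to nine, so a third pairs with a sixth (3 + 6 = 9).
Quality inverts too: major becomes minor. That makes the inversion a minor sixth.

minor 6th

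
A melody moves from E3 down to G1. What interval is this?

Descending from E3 to G1 is the same interval as ascending G1 to E3.
G to E spans six letter names (G-A-B-C-D-E), plus an octave — that makes it a thirteenth of some quality.
The major thirteenth spans 21 semitones, and G1 to E3 is exactly 21 semitones — so this is a major thirteenth.
(Equivalently, a compound major sixth: a major sixth plus an octave.)

major thirteenth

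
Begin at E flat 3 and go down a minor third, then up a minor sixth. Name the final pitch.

A flat 3

Down a minor third from Eb3: C3 (3 semitones down).
A minor sixth up from C3 is Ab3.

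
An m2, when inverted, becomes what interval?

major 7th

Inverted interval numbers add to nine, so a second pairs with a seventh (2 + 7 = 9).
Quality inverts too: minor becomes major. That makes the inversion a major seventh.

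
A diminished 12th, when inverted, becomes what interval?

First reduce the compound diminished twelfth to its simple form, a diminished fifth.
Inverted interval numbers add to nine, so a fifth pairs with a fourth (5 + 4 = 9).
And diminished becomes augmented under inversion, so we get an augmented fourth.

augmented fourth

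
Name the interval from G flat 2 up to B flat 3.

M10

G to B spans three letter names (G-A-B), plus an octave — that makes it a tenth of some quality.
Counting semitones, Gb2→Bb3 is 16, which is the major tenth.
(Equivalently, a compound major third: a major third plus an octave.)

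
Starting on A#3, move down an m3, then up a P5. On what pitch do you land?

A minor third down from A#3 is F##3.
Up a perfect fifth from F##3: C##4 (7 semitones up).

C##4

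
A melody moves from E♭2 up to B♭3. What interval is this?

E to B spans five letter names (E-F-G-A-B), plus an octave: a twelfth.
The perfect twelfth spans 19 semitones, and Eb2 to Bb3 is exactly 19 semitones — so this is a perfect twelfth.
(Equivalently, a compound perfect fifth: a perfect fifth plus an octave.)

perfect twelfth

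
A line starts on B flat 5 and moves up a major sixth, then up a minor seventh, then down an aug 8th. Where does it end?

Bb5 up a major sixth → G6 (9 semitones).
A minor seventh up from G6 is F7.
An augmented octave down from F7 is Fb6.

F flat 6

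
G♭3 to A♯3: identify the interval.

G to A spans two letter names (G-A) — that makes it a second of some quality.
Gb3 to A#3 spans 4 semitones — two semitones wider than the major second (2) — giving a doubly augmented second.

doubly augmented second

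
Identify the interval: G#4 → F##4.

minor second

Descending from G#4 to F##4 is the same interval as ascending F##4 to G#4.
F to G spans two letter names (F-G) — that makes it a second of some quality.
A major second would be 2 semitones, but F##4 to G#4 is 1 — one semitone narrower, making it a minor second.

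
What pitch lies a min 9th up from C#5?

Two letters up from C (plus an octave) reaches D.
Moving 13 semitones up from C#5 (the size of a minor ninth) reaches D6.

D6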